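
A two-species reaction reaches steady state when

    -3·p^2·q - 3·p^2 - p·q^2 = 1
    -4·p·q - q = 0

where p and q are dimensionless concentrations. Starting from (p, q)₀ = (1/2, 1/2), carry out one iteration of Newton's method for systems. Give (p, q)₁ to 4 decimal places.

(0.0851, 0.2766)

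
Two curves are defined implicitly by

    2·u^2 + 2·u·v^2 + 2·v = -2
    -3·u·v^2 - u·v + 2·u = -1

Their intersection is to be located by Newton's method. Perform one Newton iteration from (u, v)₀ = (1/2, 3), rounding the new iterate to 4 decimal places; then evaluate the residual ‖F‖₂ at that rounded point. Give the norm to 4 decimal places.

110.7620

At (1/2, 3): F = (17.5000, -13.0000).
Jacobian J = [[4·u + 2·v^2, 4·u·v + 2], [-3·v^2 - v + 2, -6·u·v - u]].
At the point, J = [[20.0000, 8.0000], [-28.0000, -9.5000]] (det J = 34.0000).
Solving J·Δ = −F gives Δ = (1.8309, -6.7647).
Then the next iterate is (u, v)₁ = (2.3309, -3.7647).
Re-evaluating at (2.3309, -3.7647): F = (71.408323, -84.670361), so ‖F‖₂ = 110.7620.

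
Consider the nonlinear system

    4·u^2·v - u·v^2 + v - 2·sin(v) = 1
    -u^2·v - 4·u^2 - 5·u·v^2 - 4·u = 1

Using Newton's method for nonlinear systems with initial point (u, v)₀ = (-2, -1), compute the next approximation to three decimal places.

(-1.282, -0.702)

At (-2, -1): F = (-14.31706, 5.000).
Jacobian J = [[8·u·v - v^2, 4·u^2 - 2·u·v - 2·cos(v) + 1], [-2·u·v - 8·u - 5·v^2 - 4, -u^2 - 10·u·v]].
At the point, J = [[15.000, 11.91940], [3.000, -24.000]] (det J = -395.75819).
Solving J·Δ = −F gives Δ = (0.718, 0.298).
Then the next iterate is (u, v)₁ = (-1.282, -0.702).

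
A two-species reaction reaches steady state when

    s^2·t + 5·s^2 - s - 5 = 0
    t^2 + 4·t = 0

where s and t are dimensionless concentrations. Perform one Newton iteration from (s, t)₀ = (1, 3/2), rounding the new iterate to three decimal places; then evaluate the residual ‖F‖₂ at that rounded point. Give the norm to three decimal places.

At (1, 3/2): F = (0.500, 8.250).
Jacobian J = [[2·s·t + 10·s - 1, s^2], [0, 2·t + 4]].
At the point, J = [[12.000, 1.000], [0.000, 7.000]] (det J = 84.000).
Solving J·Δ = −F gives Δ = (0.057, -1.179).
Then the next iterate is (s, t)₁ = (1.057, 0.321).
Re-evaluating at (1.057, 0.321): F = (-0.11212, 1.38704), so ‖F‖₂ = 1.392.

1.392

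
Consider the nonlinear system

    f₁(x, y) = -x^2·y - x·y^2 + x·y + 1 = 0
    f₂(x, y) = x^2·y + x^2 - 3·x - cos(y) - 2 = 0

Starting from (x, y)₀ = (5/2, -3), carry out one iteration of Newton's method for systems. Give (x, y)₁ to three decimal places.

(1.444, -1.807)

At (5/2, -3): F = (-10.250, -21.01001).
Jacobian J = [[-2·x·y - y^2 + y, -x^2 - 2·x·y + x], [2·x·y + 2·x - 3, x^2 + sin(y)]].
At the point, J = [[3.000, 11.250], [-13.000, 6.10888]] (det J = 164.57664).
Solving J·Δ = −F gives Δ = (-1.056, 1.193).
Then the next iterate is (x, y)₁ = (1.444, -1.807).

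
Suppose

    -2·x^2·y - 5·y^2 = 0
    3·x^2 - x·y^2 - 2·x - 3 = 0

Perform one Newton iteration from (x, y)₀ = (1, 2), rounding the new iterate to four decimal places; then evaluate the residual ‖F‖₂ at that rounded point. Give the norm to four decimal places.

8.1538

At (1, 2): F = (-24.0000, -6.0000).
Jacobian J = [[-4·x·y, -2·x^2 - 10·y], [6·x - y^2 - 2, -2·x·y]].
At the point, J = [[-8.0000, -22.0000], [0.0000, -4.0000]] (det J = 32.0000).
Solving J·Δ = −F gives Δ = (1.1250, -1.5000).
Then the next iterate is (x, y)₁ = (2.1250, 0.5000).
Re-evaluating at (2.1250, 0.5000): F = (-5.765625, 5.765625), so ‖F‖₂ = 8.1538.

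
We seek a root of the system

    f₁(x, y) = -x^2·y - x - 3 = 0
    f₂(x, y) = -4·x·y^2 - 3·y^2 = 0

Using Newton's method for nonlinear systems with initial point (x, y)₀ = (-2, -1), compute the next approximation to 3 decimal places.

At (-2, -1): F = (3.000, 5.000).
Jacobian J = [[-2·x·y - 1, -x^2], [-4·y^2, -8·x·y - 6·y]].
At the point, J = [[-5.000, -4.000], [-4.000, -10.000]] (det J = 34.000).
Solving J·Δ = −F gives Δ = (0.294, 0.382).
Then the next iterate is (x, y)₁ = (-1.706, -0.618).

(-1.706, -0.618)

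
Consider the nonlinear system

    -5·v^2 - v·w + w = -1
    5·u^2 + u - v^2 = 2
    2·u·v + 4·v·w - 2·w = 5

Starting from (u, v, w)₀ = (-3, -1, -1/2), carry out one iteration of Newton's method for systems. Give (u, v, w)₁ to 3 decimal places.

(-1.615, -0.414, -1.076)

At (-3, -1, -1/2): F = (-5.000, 39.000, 4.000).
Jacobian J = [[0, -10·v - w, -v + 1], [10·u + 1, -2·v, 0], [2·v, 2·u + 4·w, 4·v - 2]].
At the point, J = [[0.000, 10.500, 2.000], [-29.000, 2.000, 0.000], [-2.000, -8.000, -6.000]] (det J = -1355.000).
Solving J·Δ = −F gives Δ = (1.385, 0.586, -0.576).
Then the next iterate is (u, v, w)₁ = (-1.615, -0.414, -1.076).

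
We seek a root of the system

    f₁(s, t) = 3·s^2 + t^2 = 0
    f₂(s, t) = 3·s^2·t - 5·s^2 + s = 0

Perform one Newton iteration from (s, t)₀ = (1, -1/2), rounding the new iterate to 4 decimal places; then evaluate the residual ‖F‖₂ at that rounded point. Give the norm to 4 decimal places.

2.5580

At (1, -1/2): F = (3.2500, -5.5000).
Jacobian J = [[6·s, 2·t], [6·s·t - 10·s + 1, 3·s^2]].
At the point, J = [[6.0000, -1.0000], [-12.0000, 3.0000]] (det J = 6.0000).
Solving J·Δ = −F gives Δ = (-0.7083, -1.0000).
Then the next iterate is (s, t)₁ = (0.2917, -1.5000).
Re-evaluating at (0.2917, -1.5000): F = (2.505267, -0.516644), so ‖F‖₂ = 2.5580.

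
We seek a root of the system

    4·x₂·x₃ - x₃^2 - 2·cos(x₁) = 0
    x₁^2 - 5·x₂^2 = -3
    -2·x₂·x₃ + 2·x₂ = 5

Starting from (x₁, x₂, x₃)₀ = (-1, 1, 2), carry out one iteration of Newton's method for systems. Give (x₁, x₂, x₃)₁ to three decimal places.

At (-1, 1, 2): F = (2.91940, -1.000, -7.000).
Jacobian J = [[2·sin(x₁), 4·x₃, 4·x₂ - 2·x₃], [2·x₁, -10·x₂, 0], [0, -2·x₃ + 2, -2·x₂]].
At the point, J = [[-1.68294, 8.000, 0.000], [-2.000, -10.000, 0.000], [0.000, -2.000, -2.000]] (det J = -65.65884).
Solving J·Δ = −F gives Δ = (0.646, -0.229, -3.271).
Then the next iterate is (x₁, x₂, x₃)₁ = (-0.354, 0.771, -1.271).

(-0.354, 0.771, -1.271)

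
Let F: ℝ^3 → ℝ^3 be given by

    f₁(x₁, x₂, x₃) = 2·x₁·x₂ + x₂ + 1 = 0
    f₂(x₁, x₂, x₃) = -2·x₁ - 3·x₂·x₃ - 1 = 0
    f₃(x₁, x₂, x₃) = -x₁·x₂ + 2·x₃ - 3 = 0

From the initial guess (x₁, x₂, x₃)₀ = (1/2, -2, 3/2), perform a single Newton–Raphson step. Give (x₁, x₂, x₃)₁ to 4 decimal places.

(0.4643, -0.5714, 1.3929)

At (1/2, -2, 3/2): F = (-3.0000, 7.0000, 1.0000).
Jacobian J = [[2·x₂, 2·x₁ + 1, 0], [-2, -3·x₃, -3·x₂], [-x₂, -x₁, 2]].
At the point, J = [[-4.0000, 2.0000, 0.0000], [-2.0000, -4.5000, 6.0000], [2.0000, -0.5000, 2.0000]] (det J = 56.0000).
Solving J·Δ = −F gives Δ = (-0.0357, 1.4286, -0.1071).
Then the next iterate is (x₁, x₂, x₃)₁ = (0.4643, -0.5714, 1.3929).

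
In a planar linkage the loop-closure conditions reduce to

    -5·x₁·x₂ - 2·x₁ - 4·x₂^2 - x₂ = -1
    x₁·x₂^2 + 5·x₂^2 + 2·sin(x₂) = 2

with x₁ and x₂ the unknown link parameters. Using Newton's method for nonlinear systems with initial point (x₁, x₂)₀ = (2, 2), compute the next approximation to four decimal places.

(0.3360, 1.2210)

At (2, 2): F = (-41.0000, 27.818595).
Jacobian J = [[-5·x₂ - 2, -5·x₁ - 8·x₂ - 1], [x₂^2, 2·x₁·x₂ + 10·x₂ + 2·cos(x₂)]].
At the point, J = [[-12.0000, -27.0000], [4.0000, 27.167706]] (det J = -218.012476).
Solving J·Δ = −F gives Δ = (-1.6640, -0.7790).
Then the next iterate is (x₁, x₂)₁ = (0.3360, 1.2210).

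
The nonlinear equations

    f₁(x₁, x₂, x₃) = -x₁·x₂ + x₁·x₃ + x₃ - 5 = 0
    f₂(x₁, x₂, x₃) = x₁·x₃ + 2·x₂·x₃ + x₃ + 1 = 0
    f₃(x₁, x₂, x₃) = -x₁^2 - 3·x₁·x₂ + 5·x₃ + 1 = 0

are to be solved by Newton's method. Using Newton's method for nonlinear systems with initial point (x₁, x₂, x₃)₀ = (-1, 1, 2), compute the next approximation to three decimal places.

At (-1, 1, 2): F = (-4.000, 5.000, 13.000).
Jacobian J = [[-x₂ + x₃, -x₁, x₁ + 1], [x₃, 2·x₃, x₁ + 2·x₂ + 1], [-2·x₁ - 3·x₂, -3·x₁, 5]].
At the point, J = [[1.000, 1.000, 0.000], [2.000, 4.000, 2.000], [-1.000, 3.000, 5.000]] (det J = 2.000).
Solving J·Δ = −F gives Δ = (27.500, -23.500, 17.000).
Then the next iterate is (x₁, x₂, x₃)₁ = (26.500, -22.500, 19.000).

(26.500, -22.500, 19.000)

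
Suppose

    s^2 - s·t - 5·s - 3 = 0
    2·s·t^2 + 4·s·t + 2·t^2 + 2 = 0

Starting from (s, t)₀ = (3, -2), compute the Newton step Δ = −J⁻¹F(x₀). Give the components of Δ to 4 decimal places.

(1.5000, 0.5000)

At (3, -2): F = (-3.0000, 10.0000).
Jacobian J = [[2·s - t - 5, -s], [2·t^2 + 4·t, 4·s·t + 4·s + 4·t]].
At the point, J = [[3.0000, -3.0000], [0.0000, -20.0000]] (det J = -60.0000).
Solving J·Δ = −F gives Δ = (1.5000, 0.5000).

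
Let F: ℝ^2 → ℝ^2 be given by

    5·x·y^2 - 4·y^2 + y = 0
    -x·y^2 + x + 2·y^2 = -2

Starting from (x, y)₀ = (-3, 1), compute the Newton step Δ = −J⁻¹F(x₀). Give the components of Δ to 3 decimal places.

(0.640, -0.400)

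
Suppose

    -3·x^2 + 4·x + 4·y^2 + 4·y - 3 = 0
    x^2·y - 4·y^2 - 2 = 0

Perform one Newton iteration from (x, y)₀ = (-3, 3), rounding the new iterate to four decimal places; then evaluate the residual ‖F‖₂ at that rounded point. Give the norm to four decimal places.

9.6241

At (-3, 3): F = (6.0000, -11.0000).
Jacobian J = [[-6·x + 4, 8·y + 4], [2·x·y, x^2 - 8·y]].
At the point, J = [[22.0000, 28.0000], [-18.0000, -15.0000]] (det J = 174.0000).
Solving J·Δ = −F gives Δ = (-1.2529, 0.7701).
Then the next iterate is (x, y)₁ = (-4.2529, 3.7701).
Re-evaluating at (-4.2529, 3.7701): F = (-2.338059, 9.335780), so ‖F‖₂ = 9.6241.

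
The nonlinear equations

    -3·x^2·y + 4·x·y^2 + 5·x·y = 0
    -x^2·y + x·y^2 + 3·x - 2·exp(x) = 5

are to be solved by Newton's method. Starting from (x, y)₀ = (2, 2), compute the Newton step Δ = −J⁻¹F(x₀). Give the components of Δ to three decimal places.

(-1.091, -0.861)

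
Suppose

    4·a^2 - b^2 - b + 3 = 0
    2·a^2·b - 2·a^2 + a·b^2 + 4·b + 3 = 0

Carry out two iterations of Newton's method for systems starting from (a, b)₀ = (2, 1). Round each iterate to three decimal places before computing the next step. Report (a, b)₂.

(-0.191, -0.445)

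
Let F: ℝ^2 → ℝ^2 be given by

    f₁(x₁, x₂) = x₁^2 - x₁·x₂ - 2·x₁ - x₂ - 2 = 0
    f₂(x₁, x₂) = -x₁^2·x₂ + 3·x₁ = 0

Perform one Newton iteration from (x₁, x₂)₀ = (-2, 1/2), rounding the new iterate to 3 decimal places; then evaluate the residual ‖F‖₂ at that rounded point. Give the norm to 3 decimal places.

3.252

At (-2, 1/2): F = (6.500, -8.000).
Jacobian J = [[2·x₁ - x₂ - 2, -x₁ - 1], [-2·x₁·x₂ + 3, -x₁^2]].
At the point, J = [[-6.500, 1.000], [5.000, -4.000]] (det J = 21.000).
Solving J·Δ = −F gives Δ = (0.857, -0.929).
Then the next iterate is (x₁, x₂)₁ = (-1.143, -0.429).
Re-evaluating at (-1.143, -0.429): F = (1.53110, -2.86853), so ‖F‖₂ = 3.252.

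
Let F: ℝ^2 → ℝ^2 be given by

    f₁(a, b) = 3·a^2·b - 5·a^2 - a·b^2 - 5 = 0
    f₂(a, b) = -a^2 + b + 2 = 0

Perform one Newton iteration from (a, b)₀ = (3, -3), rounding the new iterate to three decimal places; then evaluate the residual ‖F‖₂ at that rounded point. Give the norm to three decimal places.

At (3, -3): F = (-158.000, -10.000).
Jacobian J = [[6·a·b - 10·a - b^2, 3·a^2 - 2·a·b], [-2·a, 1]].
At the point, J = [[-93.000, 45.000], [-6.000, 1.000]] (det J = 177.000).
Solving J·Δ = −F gives Δ = (-1.650, 0.102).
Then the next iterate is (a, b)₁ = (1.350, -2.898).
Re-evaluating at (1.350, -2.898): F = (-41.29516, -2.72050), so ‖F‖₂ = 41.385.

41.385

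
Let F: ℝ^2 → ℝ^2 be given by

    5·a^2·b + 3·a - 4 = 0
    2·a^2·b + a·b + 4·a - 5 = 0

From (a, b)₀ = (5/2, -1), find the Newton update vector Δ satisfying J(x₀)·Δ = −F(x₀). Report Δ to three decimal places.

(-0.933, 0.231)

At (5/2, -1): F = (-27.750, -10.000).
Jacobian J = [[10·a·b + 3, 5·a^2], [4·a·b + b + 4, 2·a^2 + a]].
At the point, J = [[-22.000, 31.250], [-7.000, 15.000]] (det J = -111.250).
Solving J·Δ = −F gives Δ = (-0.933, 0.231).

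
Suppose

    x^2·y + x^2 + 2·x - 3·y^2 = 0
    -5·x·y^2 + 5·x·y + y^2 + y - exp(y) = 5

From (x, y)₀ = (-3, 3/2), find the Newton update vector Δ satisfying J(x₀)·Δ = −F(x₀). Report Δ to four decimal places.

At (-3, 3/2): F = (9.7500, 5.518311).
Jacobian J = [[2·x·y + 2·x + 2, x^2 - 6·y], [-5·y^2 + 5·y, -10·x·y + 5·x + 2·y - exp(y) + 1]].
At the point, J = [[-13.0000, 0.0000], [-3.7500, 29.518311]] (det J = -383.738042).
Solving J·Δ = −F gives Δ = (0.7500, -0.0917).

(0.7500, -0.0917)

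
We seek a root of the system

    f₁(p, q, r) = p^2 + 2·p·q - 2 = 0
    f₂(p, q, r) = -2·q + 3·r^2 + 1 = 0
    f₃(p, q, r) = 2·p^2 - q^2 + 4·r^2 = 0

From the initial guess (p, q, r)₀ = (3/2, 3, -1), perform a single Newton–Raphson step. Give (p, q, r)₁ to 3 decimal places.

At (3/2, 3, -1): F = (9.250, -2.000, -0.500).
Jacobian J = [[2·p + 2·q, 2·p, 0], [0, -2, 6·r], [4·p, -2·q, 8·r]].
At the point, J = [[9.000, 3.000, 0.000], [0.000, -2.000, -6.000], [6.000, -6.000, -8.000]] (det J = -288.000).
Solving J·Δ = −F gives Δ = (-0.778, -0.750, -0.083).
Then the next iterate is (p, q, r)₁ = (0.722, 2.250, -1.083).

(0.722, 2.250, -1.083)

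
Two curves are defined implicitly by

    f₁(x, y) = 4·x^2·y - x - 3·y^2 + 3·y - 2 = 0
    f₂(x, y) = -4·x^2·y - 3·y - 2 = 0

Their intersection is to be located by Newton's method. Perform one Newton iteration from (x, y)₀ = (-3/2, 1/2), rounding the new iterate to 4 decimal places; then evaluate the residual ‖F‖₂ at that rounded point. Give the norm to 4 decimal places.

10.3062

At (-3/2, 1/2): F = (4.7500, -8.0000).
Jacobian J = [[8·x·y - 1, 4·x^2 - 6·y + 3], [-8·x·y, -4·x^2 - 3]].
At the point, J = [[-7.0000, 9.0000], [6.0000, -12.0000]] (det J = 30.0000).
Solving J·Δ = −F gives Δ = (-0.5000, -0.9167).
Then the next iterate is (x, y)₁ = (-2.0000, -0.4167).
Re-evaluating at (-2.0000, -0.4167): F = (-8.438217, 5.9173), so ‖F‖₂ = 10.3062.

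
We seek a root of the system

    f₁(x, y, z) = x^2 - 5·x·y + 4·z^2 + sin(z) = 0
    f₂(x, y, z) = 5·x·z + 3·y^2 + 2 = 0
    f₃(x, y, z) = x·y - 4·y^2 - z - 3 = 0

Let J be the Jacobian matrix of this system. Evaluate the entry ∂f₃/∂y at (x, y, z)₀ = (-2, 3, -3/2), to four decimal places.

-26.0000

∂f₃/∂y = x - 8·y.
At (-2, 3, -3/2) this is -26.0000.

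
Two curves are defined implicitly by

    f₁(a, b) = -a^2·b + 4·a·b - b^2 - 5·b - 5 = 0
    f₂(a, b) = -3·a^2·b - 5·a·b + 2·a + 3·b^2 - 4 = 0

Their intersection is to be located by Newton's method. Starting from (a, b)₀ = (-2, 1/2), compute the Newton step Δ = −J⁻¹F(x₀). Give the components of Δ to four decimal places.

At (-2, 1/2): F = (-13.7500, -8.2500).
Jacobian J = [[-2·a·b + 4·b, -a^2 + 4·a - 2·b - 5], [-6·a·b - 5·b + 2, -3·a^2 - 5·a + 6·b]].
At the point, J = [[4.0000, -18.0000], [5.5000, 1.0000]] (det J = 103.0000).
Solving J·Δ = −F gives Δ = (1.5752, -0.4138).

(1.5752, -0.4138)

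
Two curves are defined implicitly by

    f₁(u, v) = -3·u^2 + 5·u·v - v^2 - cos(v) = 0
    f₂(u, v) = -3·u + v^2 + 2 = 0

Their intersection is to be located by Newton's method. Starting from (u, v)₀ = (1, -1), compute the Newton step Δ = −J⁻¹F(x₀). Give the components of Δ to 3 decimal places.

(-0.471, 0.707)

At (1, -1): F = (-9.54030, 0.000).
Jacobian J = [[-6·u + 5·v, 5·u - 2·v + sin(v)], [-3, 2·v]].
At the point, J = [[-11.000, 6.15853], [-3.000, -2.000]] (det J = 40.47559).
Solving J·Δ = −F gives Δ = (-0.471, 0.707).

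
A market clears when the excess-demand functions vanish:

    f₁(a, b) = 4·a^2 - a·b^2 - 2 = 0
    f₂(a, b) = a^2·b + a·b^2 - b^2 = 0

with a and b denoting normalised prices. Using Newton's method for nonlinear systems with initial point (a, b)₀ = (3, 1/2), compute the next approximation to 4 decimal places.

At (3, 1/2): F = (33.2500, 5.0000).
Jacobian J = [[8·a - b^2, -2·a·b], [2·a·b + b^2, a^2 + 2·a·b - 2·b]].
At the point, J = [[23.7500, -3.0000], [3.2500, 11.0000]] (det J = 271.0000).
Solving J·Δ = −F gives Δ = (-1.4050, -0.0394).
Then the next iterate is (a, b)₁ = (1.5950, 0.4606).

(1.5950, 0.4606)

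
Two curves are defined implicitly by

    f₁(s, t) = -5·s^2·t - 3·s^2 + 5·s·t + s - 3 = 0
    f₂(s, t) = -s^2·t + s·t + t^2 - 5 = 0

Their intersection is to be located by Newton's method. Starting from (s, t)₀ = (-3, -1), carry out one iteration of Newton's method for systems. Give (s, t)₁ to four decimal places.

(-2.4796, -0.6888)

At (-3, -1): F = (27.0000, 8.0000).
Jacobian J = [[-10·s·t - 6·s + 5·t + 1, -5·s^2 + 5·s], [-2·s·t + t, -s^2 + s + 2·t]].
At the point, J = [[-16.0000, -60.0000], [-7.0000, -14.0000]] (det J = -196.0000).
Solving J·Δ = −F gives Δ = (0.5204, 0.3112).
Then the next iterate is (s, t)₁ = (-2.4796, -0.6888).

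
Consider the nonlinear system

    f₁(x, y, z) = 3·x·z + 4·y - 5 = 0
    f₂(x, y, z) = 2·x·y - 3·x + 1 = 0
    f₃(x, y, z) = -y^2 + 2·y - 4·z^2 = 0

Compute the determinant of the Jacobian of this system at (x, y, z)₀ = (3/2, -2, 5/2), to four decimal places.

-1199.0000

J = [[3·z, 4, 3·x], [2·y - 3, 2·x, 0], [0, -2·y + 2, -8·z]].
At the point, J = [[7.5000, 4.0000, 4.5000], [-7.0000, 3.0000, 0.0000], [0.0000, 6.0000, -20.0000]].
det J = -1199.0000.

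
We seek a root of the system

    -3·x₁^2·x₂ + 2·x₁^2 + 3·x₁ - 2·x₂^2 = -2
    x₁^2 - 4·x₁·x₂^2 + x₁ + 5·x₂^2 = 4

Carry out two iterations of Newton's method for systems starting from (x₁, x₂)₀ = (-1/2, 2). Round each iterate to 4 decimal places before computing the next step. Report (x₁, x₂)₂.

(1.8674, 1.9725)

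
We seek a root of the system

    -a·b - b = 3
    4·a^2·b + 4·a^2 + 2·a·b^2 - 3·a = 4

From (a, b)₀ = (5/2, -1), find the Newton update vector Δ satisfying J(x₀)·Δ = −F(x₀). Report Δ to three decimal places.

(1.326, 0.522)

At (5/2, -1): F = (0.500, -6.500).
Jacobian J = [[-b, -a - 1], [8·a·b + 8·a + 2·b^2 - 3, 4·a^2 + 4·a·b]].
At the point, J = [[1.000, -3.500], [-1.000, 15.000]] (det J = 11.500).
Solving J·Δ = −F gives Δ = (1.326, 0.522).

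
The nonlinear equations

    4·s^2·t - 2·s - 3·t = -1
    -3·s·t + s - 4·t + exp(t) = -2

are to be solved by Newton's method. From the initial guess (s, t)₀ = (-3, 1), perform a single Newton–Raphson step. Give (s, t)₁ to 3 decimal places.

(-2.354, 0.297)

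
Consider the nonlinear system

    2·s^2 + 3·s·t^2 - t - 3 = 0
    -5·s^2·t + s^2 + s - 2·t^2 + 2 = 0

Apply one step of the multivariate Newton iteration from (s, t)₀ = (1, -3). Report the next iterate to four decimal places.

At (1, -3): F = (29.0000, 1.0000).
Jacobian J = [[4·s + 3·t^2, 6·s·t - 1], [-10·s·t + 2·s + 1, -5·s^2 - 4·t]].
At the point, J = [[31.0000, -19.0000], [33.0000, 7.0000]] (det J = 844.0000).
Solving J·Δ = −F gives Δ = (-0.2630, 1.0972).
Then the next iterate is (s, t)₁ = (0.7370, -1.9028).

(0.7370, -1.9028)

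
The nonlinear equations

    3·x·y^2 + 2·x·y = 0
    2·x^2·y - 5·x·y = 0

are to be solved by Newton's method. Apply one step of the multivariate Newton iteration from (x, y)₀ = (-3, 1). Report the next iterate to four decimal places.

(-1.7778, 0.6296)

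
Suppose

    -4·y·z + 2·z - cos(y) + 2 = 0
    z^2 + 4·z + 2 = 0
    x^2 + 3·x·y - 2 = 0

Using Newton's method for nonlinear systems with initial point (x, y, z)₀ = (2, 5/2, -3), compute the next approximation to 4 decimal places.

(1.7973, 0.0552, -3.5000)

At (2, 5/2, -3): F = (26.801144, -1.0000, 17.0000).
Jacobian J = [[0, -4·z + sin(y), -4·y + 2], [0, 0, 2·z + 4], [2·x + 3·y, 3·x, 0]].
At the point, J = [[0.0000, 12.598472, -8.0000], [0.0000, 0.0000, -2.0000], [11.5000, 6.0000, 0.0000]] (det J = -289.764859).
Solving J·Δ = −F gives Δ = (-0.2027, -2.4448, -0.5000).
Then the next iterate is (x, y, z)₁ = (1.7973, 0.0552, -3.5000).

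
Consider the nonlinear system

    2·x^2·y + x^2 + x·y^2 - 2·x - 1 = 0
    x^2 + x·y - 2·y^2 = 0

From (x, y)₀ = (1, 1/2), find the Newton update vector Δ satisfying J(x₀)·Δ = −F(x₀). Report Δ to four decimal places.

At (1, 1/2): F = (-0.7500, 1.0000).
Jacobian J = [[4·x·y + 2·x + y^2 - 2, 2·x^2 + 2·x·y], [2·x + y, x - 4·y]].
At the point, J = [[2.2500, 3.0000], [2.5000, -1.0000]] (det J = -9.7500).
Solving J·Δ = −F gives Δ = (-0.2308, 0.4231).

(-0.2308, 0.4231)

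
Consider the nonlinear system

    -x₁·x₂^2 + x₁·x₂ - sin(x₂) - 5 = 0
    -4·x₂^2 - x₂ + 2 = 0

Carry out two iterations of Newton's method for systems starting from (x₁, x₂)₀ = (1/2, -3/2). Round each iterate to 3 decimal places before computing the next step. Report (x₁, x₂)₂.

At (1/2, -3/2): F = (-5.87751, -5.500).
Jacobian J = [[-x₂^2 + x₂, -2·x₁·x₂ + x₁ - cos(x₂)], [0, -8·x₂ - 1]].
At the point, J = [[-3.750, 1.92926], [0.000, 11.000]] (det J = -41.250).
Solving J·Δ = −F gives Δ = (-1.310, 0.500).
Then the next iterate is (x₁, x₂)₁ = (-0.810, -1.000).
Round to (-0.810, -1.000) and repeat: F = (-2.53853, -1.000), J = [[-2.000, -2.97030], [0.000, 7.000]].
Δ = (-1.481, 0.143), so (x₁, x₂)₂ = (-2.291, -0.857).

(-2.291, -0.857)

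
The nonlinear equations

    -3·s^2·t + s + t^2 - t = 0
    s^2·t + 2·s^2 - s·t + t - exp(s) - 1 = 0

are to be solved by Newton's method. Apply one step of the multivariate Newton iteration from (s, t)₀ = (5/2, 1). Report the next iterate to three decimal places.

At (5/2, 1): F = (-16.250, 4.06751).
Jacobian J = [[-6·s·t + 1, -3·s^2 + 2·t - 1], [2·s·t + 4·s - t - exp(s), s^2 - s + 1]].
At the point, J = [[-14.000, -17.750], [1.81751, 4.750]] (det J = -34.23927).
Solving J·Δ = −F gives Δ = (-0.146, -0.801).
Then the next iterate is (s, t)₁ = (2.354, 0.199).

(2.354, 0.199)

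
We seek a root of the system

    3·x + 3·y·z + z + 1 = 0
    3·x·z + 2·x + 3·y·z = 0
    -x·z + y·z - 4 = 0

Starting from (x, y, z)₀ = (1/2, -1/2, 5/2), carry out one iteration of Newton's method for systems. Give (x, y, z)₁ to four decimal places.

At (1/2, -1/2, 5/2): F = (1.2500, 1.0000, -6.5000).
Jacobian J = [[3, 3·z, 3·y + 1], [3·z + 2, 3·z, 3·x + 3·y], [-z, z, -x + y]].
At the point, J = [[3.0000, 7.5000, -0.5000], [9.5000, 7.5000, 0.0000], [-2.5000, 2.5000, -1.0000]] (det J = 27.5000).
Solving J·Δ = −F gives Δ = (1.0000, -1.4000, -12.5000).
Then the next iterate is (x, y, z)₁ = (1.5000, -1.9000, -10.0000).

(1.5000, -1.9000, -10.0000)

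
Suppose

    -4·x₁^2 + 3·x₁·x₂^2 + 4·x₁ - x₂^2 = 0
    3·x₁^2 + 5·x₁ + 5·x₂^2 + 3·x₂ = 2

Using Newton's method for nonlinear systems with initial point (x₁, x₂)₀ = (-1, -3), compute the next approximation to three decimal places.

At (-1, -3): F = (-44.000, 32.000).
Jacobian J = [[-8·x₁ + 3·x₂^2 + 4, 6·x₁·x₂ - 2·x₂], [6·x₁ + 5, 10·x₂ + 3]].
At the point, J = [[39.000, 24.000], [-1.000, -27.000]] (det J = -1029.000).
Solving J·Δ = −F gives Δ = (0.408, 1.170).
Then the next iterate is (x₁, x₂)₁ = (-0.592, -1.830).

(-0.592, -1.830)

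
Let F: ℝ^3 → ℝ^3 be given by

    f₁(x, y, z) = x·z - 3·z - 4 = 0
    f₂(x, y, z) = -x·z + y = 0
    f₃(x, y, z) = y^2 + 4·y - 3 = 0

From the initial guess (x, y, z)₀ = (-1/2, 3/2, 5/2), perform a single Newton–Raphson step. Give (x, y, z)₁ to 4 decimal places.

At (-1/2, 3/2, 5/2): F = (-12.7500, 2.7500, 5.2500).
Jacobian J = [[z, 0, x - 3], [-z, 1, -x], [0, 2·y + 4, 0]].
At the point, J = [[2.5000, 0.0000, -3.5000], [-2.5000, 1.0000, 0.5000], [0.0000, 7.0000, 0.0000]] (det J = 52.5000).
Solving J·Δ = −F gives Δ = (0.0833, -0.7500, -3.5833).
Then the next iterate is (x, y, z)₁ = (-0.4167, 0.7500, -1.0833).

(-0.4167, 0.7500, -1.0833)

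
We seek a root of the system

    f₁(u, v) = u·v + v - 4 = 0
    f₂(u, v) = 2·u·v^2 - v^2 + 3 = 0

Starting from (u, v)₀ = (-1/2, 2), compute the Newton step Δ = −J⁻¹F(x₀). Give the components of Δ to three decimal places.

At (-1/2, 2): F = (-3.000, -5.000).
Jacobian J = [[v, u + 1], [2·v^2, 4·u·v - 2·v]].
At the point, J = [[2.000, 0.500], [8.000, -8.000]] (det J = -20.000).
Solving J·Δ = −F gives Δ = (1.325, 0.700).

(1.325, 0.700)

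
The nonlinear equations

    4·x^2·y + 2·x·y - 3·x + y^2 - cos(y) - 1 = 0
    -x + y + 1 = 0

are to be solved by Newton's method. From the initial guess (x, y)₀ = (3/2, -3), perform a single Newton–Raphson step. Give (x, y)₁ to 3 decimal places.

(1.219, 0.219)

At (3/2, -3): F = (-31.51001, -3.500).
Jacobian J = [[8·x·y + 2·y - 3, 4·x^2 + 2·x + 2·y + sin(y)], [-1, 1]].
At the point, J = [[-45.000, 5.85888], [-1.000, 1.000]] (det J = -39.14112).
Solving J·Δ = −F gives Δ = (-0.281, 3.219).
Then the next iterate is (x, y)₁ = (1.219, 0.219).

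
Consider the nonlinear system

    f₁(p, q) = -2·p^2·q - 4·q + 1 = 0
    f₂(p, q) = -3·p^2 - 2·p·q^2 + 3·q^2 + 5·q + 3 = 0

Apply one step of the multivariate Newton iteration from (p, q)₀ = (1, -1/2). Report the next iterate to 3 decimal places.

(1.081, 0.194)

At (1, -1/2): F = (4.000, -2.250).
Jacobian J = [[-4·p·q, -2·p^2 - 4], [-6·p - 2·q^2, -4·p·q + 6·q + 5]].
At the point, J = [[2.000, -6.000], [-6.500, 4.000]] (det J = -31.000).
Solving J·Δ = −F gives Δ = (0.081, 0.694).
Then the next iterate is (p, q)₁ = (1.081, 0.194).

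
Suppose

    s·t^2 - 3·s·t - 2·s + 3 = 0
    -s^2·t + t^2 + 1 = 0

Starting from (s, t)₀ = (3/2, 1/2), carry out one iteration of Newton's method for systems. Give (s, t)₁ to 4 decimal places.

(7.7143, -6.8571)

At (3/2, 1/2): F = (-1.8750, 0.1250).
Jacobian J = [[t^2 - 3·t - 2, 2·s·t - 3·s], [-2·s·t, -s^2 + 2·t]].
At the point, J = [[-3.2500, -3.0000], [-1.5000, -1.2500]] (det J = -0.4375).
Solving J·Δ = −F gives Δ = (6.2143, -7.3571).
Then the next iterate is (s, t)₁ = (7.7143, -6.8571).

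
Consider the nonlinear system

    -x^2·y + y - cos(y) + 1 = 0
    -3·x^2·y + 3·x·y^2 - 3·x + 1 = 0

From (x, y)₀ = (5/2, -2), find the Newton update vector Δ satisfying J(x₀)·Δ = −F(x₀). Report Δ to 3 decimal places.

At (5/2, -2): F = (11.91615, 61.000).
Jacobian J = [[-2·x·y, -x^2 + sin(y) + 1], [-6·x·y + 3·y^2 - 3, -3·x^2 + 6·x·y]].
At the point, J = [[10.000, -6.15930], [39.000, -48.750]] (det J = -247.28740).
Solving J·Δ = −F gives Δ = (-0.830, 0.587).

(-0.830, 0.587)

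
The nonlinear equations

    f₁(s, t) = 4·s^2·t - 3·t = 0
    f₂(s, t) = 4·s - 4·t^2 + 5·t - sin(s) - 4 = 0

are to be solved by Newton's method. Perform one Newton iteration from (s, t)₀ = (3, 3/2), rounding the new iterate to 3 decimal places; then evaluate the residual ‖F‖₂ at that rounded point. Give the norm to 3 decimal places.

At (3, 3/2): F = (49.500, 6.35888).
Jacobian J = [[8·s·t, 4·s^2 - 3], [-cos(s) + 4, -8·t + 5]].
At the point, J = [[36.000, 33.000], [4.98999, -7.000]] (det J = -416.66975).
Solving J·Δ = −F gives Δ = (-1.335, -0.043).
Then the next iterate is (s, t)₁ = (1.665, 1.457).
Re-evaluating at (1.665, 1.457): F = (11.78553, 0.45804), so ‖F‖₂ = 11.794.

11.794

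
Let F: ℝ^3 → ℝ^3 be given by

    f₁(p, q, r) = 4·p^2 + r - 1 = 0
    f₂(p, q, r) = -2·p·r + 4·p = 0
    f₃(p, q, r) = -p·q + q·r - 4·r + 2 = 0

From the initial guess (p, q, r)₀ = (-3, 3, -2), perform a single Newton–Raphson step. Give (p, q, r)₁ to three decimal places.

At (-3, 3, -2): F = (33.000, -24.000, 13.000).
Jacobian J = [[8·p, 0, 1], [-2·r + 4, 0, -2·p], [-q, -p + r, q - 4]].
At the point, J = [[-24.000, 0.000, 1.000], [8.000, 0.000, 6.000], [-3.000, 1.000, -1.000]] (det J = 152.000).
Solving J·Δ = −F gives Δ = (1.461, -6.566, 2.053).
Then the next iterate is (p, q, r)₁ = (-1.539, -3.566, 0.053).

(-1.539, -3.566, 0.053)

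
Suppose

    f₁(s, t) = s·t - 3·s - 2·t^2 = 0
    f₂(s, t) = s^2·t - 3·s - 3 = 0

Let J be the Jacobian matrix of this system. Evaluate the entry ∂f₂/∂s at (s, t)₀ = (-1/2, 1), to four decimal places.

-4.0000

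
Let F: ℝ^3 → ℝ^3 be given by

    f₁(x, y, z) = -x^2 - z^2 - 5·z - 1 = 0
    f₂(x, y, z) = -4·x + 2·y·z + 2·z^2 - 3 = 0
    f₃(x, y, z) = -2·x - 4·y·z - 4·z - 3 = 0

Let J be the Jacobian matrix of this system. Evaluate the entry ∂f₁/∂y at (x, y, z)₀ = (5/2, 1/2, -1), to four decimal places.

∂f₁/∂y = 0.
At (5/2, 1/2, -1) this is 0.0000.

0.0000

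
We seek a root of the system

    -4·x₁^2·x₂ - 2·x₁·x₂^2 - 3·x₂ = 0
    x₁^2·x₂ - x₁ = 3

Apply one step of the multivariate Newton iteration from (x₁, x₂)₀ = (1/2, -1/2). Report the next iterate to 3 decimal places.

At (1/2, -1/2): F = (1.750, -3.625).
Jacobian J = [[-8·x₁·x₂ - 2·x₂^2, -4·x₁^2 - 4·x₁·x₂ - 3], [2·x₁·x₂ - 1, x₁^2]].
At the point, J = [[1.500, -3.000], [-1.500, 0.250]] (det J = -4.125).
Solving J·Δ = −F gives Δ = (-2.530, -0.682).
Then the next iterate is (x₁, x₂)₁ = (-2.030, -1.182).

(-2.030, -1.182)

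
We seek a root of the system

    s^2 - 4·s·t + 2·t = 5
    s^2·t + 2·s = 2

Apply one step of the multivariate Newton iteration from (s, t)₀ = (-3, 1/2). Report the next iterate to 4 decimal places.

(-0.4483, 1.1724)

At (-3, 1/2): F = (11.0000, -3.5000).
Jacobian J = [[2·s - 4·t, -4·s + 2], [2·s·t + 2, s^2]].
At the point, J = [[-8.0000, 14.0000], [-1.0000, 9.0000]] (det J = -58.0000).
Solving J·Δ = −F gives Δ = (2.5517, 0.6724).
Then the next iterate is (s, t)₁ = (-0.4483, 1.1724).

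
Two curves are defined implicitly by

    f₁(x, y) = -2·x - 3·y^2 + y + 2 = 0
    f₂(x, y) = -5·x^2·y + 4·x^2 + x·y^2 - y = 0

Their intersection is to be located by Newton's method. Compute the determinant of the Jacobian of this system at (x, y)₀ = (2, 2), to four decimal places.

-194.0000

J = [[-2, -6·y + 1], [-10·x·y + 8·x + y^2, -5·x^2 + 2·x·y - 1]].
At the point, J = [[-2.0000, -11.0000], [-20.0000, -13.0000]].
det J = -194.0000.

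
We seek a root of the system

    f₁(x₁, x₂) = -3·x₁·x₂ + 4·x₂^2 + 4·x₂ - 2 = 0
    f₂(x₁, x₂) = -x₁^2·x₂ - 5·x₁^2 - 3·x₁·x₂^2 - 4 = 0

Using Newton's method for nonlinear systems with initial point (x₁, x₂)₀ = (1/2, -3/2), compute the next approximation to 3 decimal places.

(-0.325, -1.549)

At (1/2, -3/2): F = (3.250, -8.250).
Jacobian J = [[-3·x₂, -3·x₁ + 8·x₂ + 4], [-2·x₁·x₂ - 10·x₁ - 3·x₂^2, -x₁^2 - 6·x₁·x₂]].
At the point, J = [[4.500, -9.500], [-10.250, 4.250]] (det J = -78.250).
Solving J·Δ = −F gives Δ = (-0.825, -0.049).
Then the next iterate is (x₁, x₂)₁ = (-0.325, -1.549).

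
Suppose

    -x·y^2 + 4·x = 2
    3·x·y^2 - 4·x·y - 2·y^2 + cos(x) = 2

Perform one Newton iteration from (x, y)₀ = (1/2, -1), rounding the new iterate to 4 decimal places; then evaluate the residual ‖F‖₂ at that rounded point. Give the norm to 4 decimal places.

0.1851

At (1/2, -1): F = (-0.5000, 0.377583).
Jacobian J = [[-y^2 + 4, -2·x·y], [3·y^2 - 4·y - sin(x), 6·x·y - 4·x - 4·y]].
At the point, J = [[3.0000, 1.0000], [6.520574, -1.0000]] (det J = -9.520574).
Solving J·Δ = −F gives Δ = (0.0129, 0.4614).
Then the next iterate is (x, y)₁ = (0.5129, -0.5386).
Re-evaluating at (0.5129, -0.5386): F = (-0.097187, -0.157502), so ‖F‖₂ = 0.1851.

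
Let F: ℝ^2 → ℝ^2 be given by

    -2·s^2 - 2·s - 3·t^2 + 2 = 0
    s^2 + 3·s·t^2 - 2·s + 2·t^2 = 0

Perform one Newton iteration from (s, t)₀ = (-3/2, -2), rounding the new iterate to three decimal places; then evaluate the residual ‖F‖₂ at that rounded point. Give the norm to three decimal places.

At (-3/2, -2): F = (-11.500, -4.750).
Jacobian J = [[-4·s - 2, -6·t], [2·s + 3·t^2 - 2, 6·s·t + 4·t]].
At the point, J = [[4.000, 12.000], [7.000, 10.000]] (det J = -44.000).
Solving J·Δ = −F gives Δ = (-1.318, 1.398).
Then the next iterate is (s, t)₁ = (-2.818, -0.602).
Re-evaluating at (-2.818, -0.602): F = (-9.33346, 11.23817), so ‖F‖₂ = 14.609.

14.609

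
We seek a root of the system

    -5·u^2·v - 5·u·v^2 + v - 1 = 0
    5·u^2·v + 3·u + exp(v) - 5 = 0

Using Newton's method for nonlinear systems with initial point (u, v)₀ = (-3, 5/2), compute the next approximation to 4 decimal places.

(-2.0668, 1.7394)

At (-3, 5/2): F = (-17.2500, 110.682494).
Jacobian J = [[-10·u·v - 5·v^2, -5·u^2 - 10·u·v + 1], [10·u·v + 3, 5·u^2 + exp(v)]].
At the point, J = [[43.7500, 31.0000], [-72.0000, 57.182494]] (det J = 4733.734111).
Solving J·Δ = −F gives Δ = (0.9332, -0.7606).
Then the next iterate is (u, v)₁ = (-2.0668, 1.7394).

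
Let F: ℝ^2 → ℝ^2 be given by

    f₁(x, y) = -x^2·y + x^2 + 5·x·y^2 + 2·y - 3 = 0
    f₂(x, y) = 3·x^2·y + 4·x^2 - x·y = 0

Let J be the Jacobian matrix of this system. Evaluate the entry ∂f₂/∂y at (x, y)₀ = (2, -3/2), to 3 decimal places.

10.000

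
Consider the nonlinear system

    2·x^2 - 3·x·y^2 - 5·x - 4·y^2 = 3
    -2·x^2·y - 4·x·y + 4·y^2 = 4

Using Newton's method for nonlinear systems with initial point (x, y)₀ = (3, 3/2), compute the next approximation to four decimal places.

(1.9011, 0.7430)

At (3, 3/2): F = (-29.2500, -40.0000).
Jacobian J = [[4·x - 3·y^2 - 5, -6·x·y - 8·y], [-4·x·y - 4·y, -2·x^2 - 4·x + 8·y]].
At the point, J = [[0.2500, -39.0000], [-24.0000, -18.0000]] (det J = -940.5000).
Solving J·Δ = −F gives Δ = (-1.0989, -0.7570).
Then the next iterate is (x, y)₁ = (1.9011, 0.7430).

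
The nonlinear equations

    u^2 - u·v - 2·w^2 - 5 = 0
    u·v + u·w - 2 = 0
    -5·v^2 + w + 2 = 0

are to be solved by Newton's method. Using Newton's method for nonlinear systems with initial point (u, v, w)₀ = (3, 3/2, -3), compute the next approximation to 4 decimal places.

(1.3100, 0.8170, -0.9953)

At (3, 3/2, -3): F = (-18.5000, -6.5000, -12.2500).
Jacobian J = [[2·u - v, -u, -4·w], [v + w, u, u], [0, -10·v, 1]].
At the point, J = [[4.5000, -3.0000, 12.0000], [-1.5000, 3.0000, 3.0000], [0.0000, -15.0000, 1.0000]] (det J = 481.5000).
Solving J·Δ = −F gives Δ = (-1.6900, -0.6830, 2.0047).
Then the next iterate is (u, v, w)₁ = (1.3100, 0.8170, -0.9953).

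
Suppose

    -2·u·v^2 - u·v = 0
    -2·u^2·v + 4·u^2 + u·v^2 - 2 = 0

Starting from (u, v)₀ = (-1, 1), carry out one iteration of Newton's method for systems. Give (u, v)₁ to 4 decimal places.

At (-1, 1): F = (3.0000, -1.0000).
Jacobian J = [[-2·v^2 - v, -4·u·v - u], [-4·u·v + 8·u + v^2, -2·u^2 + 2·u·v]].
At the point, J = [[-3.0000, 5.0000], [-3.0000, -4.0000]] (det J = 27.0000).
Solving J·Δ = −F gives Δ = (0.2593, -0.4444).
Then the next iterate is (u, v)₁ = (-0.7407, 0.5556).

(-0.7407, 0.5556)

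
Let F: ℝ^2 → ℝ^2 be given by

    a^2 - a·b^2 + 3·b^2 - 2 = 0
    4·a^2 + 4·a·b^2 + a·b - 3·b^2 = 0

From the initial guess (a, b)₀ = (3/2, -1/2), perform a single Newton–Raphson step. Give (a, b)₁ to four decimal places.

At (3/2, -1/2): F = (0.6250, 9.0000).
Jacobian J = [[2·a - b^2, -2·a·b + 6·b], [8·a + 4·b^2 + b, 8·a·b + a - 6·b]].
At the point, J = [[2.7500, -1.5000], [12.5000, -1.5000]] (det J = 14.6250).
Solving J·Δ = −F gives Δ = (-0.8590, -1.1581).
Then the next iterate is (a, b)₁ = (0.6410, -1.6581).

(0.6410, -1.6581)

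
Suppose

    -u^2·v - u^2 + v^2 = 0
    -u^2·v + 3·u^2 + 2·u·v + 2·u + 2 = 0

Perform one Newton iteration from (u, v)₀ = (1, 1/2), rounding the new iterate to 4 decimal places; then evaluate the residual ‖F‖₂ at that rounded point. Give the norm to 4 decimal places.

14.3986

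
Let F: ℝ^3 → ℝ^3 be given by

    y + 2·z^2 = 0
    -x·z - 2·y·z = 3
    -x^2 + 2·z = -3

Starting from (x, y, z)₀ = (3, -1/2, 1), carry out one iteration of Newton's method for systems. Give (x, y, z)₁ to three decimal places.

(2.412, -2.941, 1.235)

At (3, -1/2, 1): F = (1.500, -5.000, -4.000).
Jacobian J = [[0, 1, 4·z], [-z, -2·z, -x - 2·y], [-2·x, 0, 2]].
At the point, J = [[0.000, 1.000, 4.000], [-1.000, -2.000, -2.000], [-6.000, 0.000, 2.000]] (det J = -34.000).
Solving J·Δ = −F gives Δ = (-0.588, -2.441, 0.235).
Then the next iterate is (x, y, z)₁ = (2.412, -2.941, 1.235).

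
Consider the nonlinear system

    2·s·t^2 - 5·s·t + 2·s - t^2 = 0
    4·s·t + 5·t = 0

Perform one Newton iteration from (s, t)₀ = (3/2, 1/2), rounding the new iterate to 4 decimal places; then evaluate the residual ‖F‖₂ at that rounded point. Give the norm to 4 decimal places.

0.5719

At (3/2, 1/2): F = (-0.2500, 5.5000).
Jacobian J = [[2·t^2 - 5·t + 2, 4·s·t - 5·s - 2·t], [4·t, 4·s + 5]].
At the point, J = [[0.0000, -5.5000], [2.0000, 11.0000]] (det J = 11.0000).
Solving J·Δ = −F gives Δ = (-2.5000, -0.0455).
Then the next iterate is (s, t)₁ = (-1.0000, 0.4545).
Re-evaluating at (-1.0000, 0.4545): F = (-0.347211, 0.4545), so ‖F‖₂ = 0.5719.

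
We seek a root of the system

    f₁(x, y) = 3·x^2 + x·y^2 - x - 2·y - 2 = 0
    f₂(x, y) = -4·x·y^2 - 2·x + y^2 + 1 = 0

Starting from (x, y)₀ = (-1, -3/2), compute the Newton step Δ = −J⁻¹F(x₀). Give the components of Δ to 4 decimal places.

(0.6748, 0.4552)

At (-1, -3/2): F = (2.7500, 14.2500).
Jacobian J = [[6·x + y^2 - 1, 2·x·y - 2], [-4·y^2 - 2, -8·x·y + 2·y]].
At the point, J = [[-4.7500, 1.0000], [-11.0000, -15.0000]] (det J = 82.2500).
Solving J·Δ = −F gives Δ = (0.6748, 0.4552).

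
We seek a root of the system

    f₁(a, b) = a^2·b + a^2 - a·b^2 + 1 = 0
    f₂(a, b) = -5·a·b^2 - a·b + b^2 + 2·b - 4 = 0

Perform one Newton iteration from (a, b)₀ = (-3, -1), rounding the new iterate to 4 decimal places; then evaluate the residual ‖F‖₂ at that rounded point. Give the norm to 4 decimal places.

At (-3, -1): F = (4.0000, 7.0000).
Jacobian J = [[2·a·b + 2·a - b^2, a^2 - 2·a·b], [-5·b^2 - b, -10·a·b - a + 2·b + 2]].
At the point, J = [[-1.0000, 3.0000], [-4.0000, -27.0000]] (det J = 39.0000).
Solving J·Δ = −F gives Δ = (3.3077, -0.2308).
Then the next iterate is (a, b)₁ = (0.3077, -1.2308).
Re-evaluating at (0.3077, -1.2308): F = (0.512023, -6.898640), so ‖F‖₂ = 6.9176.

6.9176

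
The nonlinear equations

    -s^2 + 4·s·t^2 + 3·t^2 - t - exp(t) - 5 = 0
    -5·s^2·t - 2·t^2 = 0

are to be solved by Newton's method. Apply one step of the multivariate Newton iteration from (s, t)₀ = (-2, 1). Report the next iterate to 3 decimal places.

(-3.499, -1.166)

At (-2, 1): F = (-17.71828, -22.000).
Jacobian J = [[-2·s + 4·t^2, 8·s·t + 6·t - exp(t) - 1], [-10·s·t, -5·s^2 - 4·t]].
At the point, J = [[8.000, -13.71828], [20.000, -24.000]] (det J = 82.36564).
Solving J·Δ = −F gives Δ = (-1.499, -2.166).
Then the next iterate is (s, t)₁ = (-3.499, -1.166).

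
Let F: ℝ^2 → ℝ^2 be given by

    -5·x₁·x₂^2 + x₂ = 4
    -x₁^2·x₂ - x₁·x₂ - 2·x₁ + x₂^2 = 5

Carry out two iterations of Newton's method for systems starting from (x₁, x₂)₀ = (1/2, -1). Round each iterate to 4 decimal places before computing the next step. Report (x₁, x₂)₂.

(-1.9709, -1.7458)

At (1/2, -1): F = (-7.5000, -4.2500).
Jacobian J = [[-5·x₂^2, -10·x₁·x₂ + 1], [-2·x₁·x₂ - x₂ - 2, -x₁^2 - x₁ + 2·x₂]].
At the point, J = [[-5.0000, 6.0000], [0.0000, -2.7500]] (det J = 13.7500).
Solving J·Δ = −F gives Δ = (-3.3545, -1.5455).
Then the next iterate is (x₁, x₂)₁ = (-2.8545, -2.5455).
Round to (-2.8545, -2.5455) and repeat: F = (85.934166, 20.663608), J = [[-32.397851, -71.661298], [-13.986759, -10.384670]].
Δ = (0.8836, 0.7997), so (x₁, x₂)₂ = (-1.9709, -1.7458).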